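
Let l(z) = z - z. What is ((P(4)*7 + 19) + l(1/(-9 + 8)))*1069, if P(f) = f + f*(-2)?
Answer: -9621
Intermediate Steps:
P(f) = -f (P(f) = f - 2*f = -f)
l(z) = 0
((P(4)*7 + 19) + l(1/(-9 + 8)))*1069 = ((-1*4*7 + 19) + 0)*1069 = ((-4*7 + 19) + 0)*1069 = ((-28 + 19) + 0)*1069 = (-9 + 0)*1069 = -9*1069 = -9621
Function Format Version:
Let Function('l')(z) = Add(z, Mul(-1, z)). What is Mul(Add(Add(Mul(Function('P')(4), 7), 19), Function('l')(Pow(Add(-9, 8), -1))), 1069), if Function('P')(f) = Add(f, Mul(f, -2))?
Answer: -9621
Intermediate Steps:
Function('P')(f) = Mul(-1, f) (Function('P')(f) = Add(f, Mul(-2, f)) = Mul(-1, f))
Function('l')(z) = 0
Mul(Add(Add(Mul(Function('P')(4), 7), 19), Function('l')(Pow(Add(-9, 8), -1))), 1069) = Mul(Add(Add(Mul(Mul(-1, 4), 7), 19), 0), 1069) = Mul(Add(Add(Mul(-4, 7), 19), 0), 1069) = Mul(Add(Add(-28, 19), 0), 1069) = Mul(Add(-9, 0), 1069) = Mul(-9, 1069) = -9621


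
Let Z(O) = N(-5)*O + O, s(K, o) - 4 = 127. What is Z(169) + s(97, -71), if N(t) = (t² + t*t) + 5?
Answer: 9595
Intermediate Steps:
s(K, o) = 131 (s(K, o) = 4 + 127 = 131)
N(t) = 5 + 2*t² (N(t) = (t² + t²) + 5 = 2*t² + 5 = 5 + 2*t²)
Z(O) = 56*O (Z(O) = (5 + 2*(-5)²)*O + O = (5 + 2*25)*O + O = (5 + 50)*O + O = 55*O + O = 56*O)
Z(169) + s(97, -71) = 56*169 + 131 = 9464 + 131 = 9595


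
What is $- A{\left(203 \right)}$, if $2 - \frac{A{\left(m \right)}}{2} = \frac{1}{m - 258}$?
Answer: $- \frac{222}{55} \approx -4.0364$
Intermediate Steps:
$A{\left(m \right)} = 4 - \frac{2}{-258 + m}$ ($A{\left(m \right)} = 4 - \frac{2}{m - 258} = 4 - \frac{2}{-258 + m}$)
$- A{\left(203 \right)} = - \frac{2 \left(-517 + 2 \cdot 203\right)}{-258 + 203} = - \frac{2 \left(-517 + 406\right)}{-55} = - \frac{2 \left(-1\right) \left(-111\right)}{55} = \left(-1\right) \frac{222}{55} = - \frac{222}{55}$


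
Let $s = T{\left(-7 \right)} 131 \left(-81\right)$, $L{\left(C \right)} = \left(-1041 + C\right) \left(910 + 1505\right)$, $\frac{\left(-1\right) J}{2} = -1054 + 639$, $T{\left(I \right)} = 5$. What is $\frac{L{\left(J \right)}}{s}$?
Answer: $\frac{33971}{3537} \approx 9.6045$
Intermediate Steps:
$J = 830$ ($J = - 2 \left(-1054 + 639\right) = \left(-2\right) \left(-415\right) = 830$)
$L{\left(C \right)} = -2514015 + 2415 C$ ($L{\left(C \right)} = \left(-1041 + C\right) 2415 = -2514015 + 2415 C$)
$s = -53055$ ($s = 5 \cdot 131 \left(-81\right) = 655 \left(-81\right) = -53055$)
$\frac{L{\left(J \right)}}{s} = \frac{-2514015 + 2415 \cdot 830}{-53055} = \left(-2514015 + 2004450\right) \left(- \frac{1}{53055}\right) = \left(-509565\right) \left(- \frac{1}{53055}\right) = \frac{33971}{3537}$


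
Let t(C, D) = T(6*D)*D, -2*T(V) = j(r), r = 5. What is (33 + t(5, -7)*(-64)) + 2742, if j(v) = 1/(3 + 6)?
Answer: 24751/9 ≈ 2750.1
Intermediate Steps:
j(v) = ⅑ (j(v) = 1/9 = ⅑)
T(V) = -1/18 (T(V) = -½*⅑ = -1/18)
t(C, D) = -D/18
(33 + t(5, -7)*(-64)) + 2742 = (33 - 1/18*(-7)*(-64)) + 2742 = (33 + (7/18)*(-64)) + 2742 = (33 - 224/9) + 2742 = 73/9 + 2742 = 24751/9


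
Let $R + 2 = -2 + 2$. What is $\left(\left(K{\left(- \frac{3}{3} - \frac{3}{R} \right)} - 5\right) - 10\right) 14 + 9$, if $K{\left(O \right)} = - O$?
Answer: $-208$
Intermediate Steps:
$R = -2$ ($R = -2 + \left(-2 + 2\right) = -2 + 0 = -2$)
$\left(\left(K{\left(- \frac{3}{3} - \frac{3}{R} \right)} - 5\right) - 10\right) 14 + 9 = \left(\left(- (- \frac{3}{3} - \frac{3}{-2}) - 5\right) - 10\right) 14 + 9 = \left(\left(- (\left(-3\right) \frac{1}{3} - - \frac{3}{2}) - 5\right) - 10\right) 14 + 9 = \left(\left(- (-1 + \frac{3}{2}) - 5\right) - 10\right) 14 + 9 = \left(\left(\left(-1\right) \frac{1}{2} - 5\right) - 10\right) 14 + 9 = \left(\left(- \frac{1}{2} - 5\right) - 10\right) 14 + 9 = \left(- \frac{11}{2} - 10\right) 14 + 9 = \left(- \frac{31}{2}\right) 14 + 9 = -217 + 9 = -208$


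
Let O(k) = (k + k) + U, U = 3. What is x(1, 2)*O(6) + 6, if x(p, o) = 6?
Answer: 96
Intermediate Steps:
O(k) = 3 + 2*k (O(k) = (k + k) + 3 = 2*k + 3 = 3 + 2*k)
x(1, 2)*O(6) + 6 = 6*(3 + 2*6) + 6 = 6*(3 + 12) + 6 = 6*15 + 6 = 90 + 6 = 96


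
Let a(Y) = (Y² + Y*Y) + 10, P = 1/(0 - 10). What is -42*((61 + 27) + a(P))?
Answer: -102921/25 ≈ -4116.8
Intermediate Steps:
P = -⅒ (P = 1/(-10) = -⅒ ≈ -0.10000)
a(Y) = 10 + 2*Y² (a(Y) = (Y² + Y²) + 10 = 2*Y² + 10 = 10 + 2*Y²)
-42*((61 + 27) + a(P)) = -42*((61 + 27) + (10 + 2*(-⅒)²)) = -42*(88 + (10 + 2*(1/100))) = -42*(88 + (10 + 1/50)) = -42*(88 + 501/50) = -42*4901/50 = -102921/25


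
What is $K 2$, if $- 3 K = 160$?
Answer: $- \frac{320}{3} \approx -106.67$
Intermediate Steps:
$K = - \frac{160}{3}$ ($K = \left(- \frac{1}{3}\right) 160 = - \frac{160}{3} \approx -53.333$)
$K 2 = \left(- \frac{160}{3}\right) 2 = - \frac{320}{3}$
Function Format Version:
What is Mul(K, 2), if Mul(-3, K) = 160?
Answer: Rational(-320, 3) ≈ -106.67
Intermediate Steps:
K = Rational(-160, 3) (K = Mul(Rational(-1, 3), 160) = Rational(-160, 3) ≈ -53.333)
Mul(K, 2) = Mul(Rational(-160, 3), 2) = Rational(-320, 3)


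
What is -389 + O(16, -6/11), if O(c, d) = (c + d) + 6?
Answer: -4043/11 ≈ -367.55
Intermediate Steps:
O(c, d) = 6 + c + d
-389 + O(16, -6/11) = -389 + (6 + 16 - 6/11) = -389 + 236/11 = -4043/11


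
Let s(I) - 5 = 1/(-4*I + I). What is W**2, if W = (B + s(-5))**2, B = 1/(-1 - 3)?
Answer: 6975757441/12960000 ≈ 538.25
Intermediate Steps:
s(I) = 5 - 1/(3*I) (s(I) = 5 + 1/(-4*I + I) = 5 + 1/(-3*I) = 5 - 1/(3*I))
B = -1/4 (B = 1/(-4) = -1/4 ≈ -0.25000)
W = 83521/3600 (W = (-1/4 + (5 - 1/3/(-5)))**2 = (-1/4 + (5 - 1/3*(-1/5)))**2 = (-1/4 + (5 + 1/15))**2 = (-1/4 + 76/15)**2 = (289/60)**2 = 83521/3600 ≈ 23.200)
W**2 = (83521/3600)**2 = 6975757441/12960000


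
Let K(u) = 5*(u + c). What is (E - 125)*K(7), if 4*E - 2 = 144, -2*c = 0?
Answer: -6195/2 ≈ -3097.5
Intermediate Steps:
c = 0 (c = -½*0 = 0)
E = 73/2 (E = ½ + (¼)*144 = ½ + 36 = 73/2 ≈ 36.500)
K(u) = 5*u (K(u) = 5*(u + 0) = 5*u)
(E - 125)*K(7) = (73/2 - 125)*(5*7) = -177/2*35 = -6195/2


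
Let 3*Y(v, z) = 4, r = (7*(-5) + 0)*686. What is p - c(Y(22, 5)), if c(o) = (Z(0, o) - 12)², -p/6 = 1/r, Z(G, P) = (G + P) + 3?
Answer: -6350618/108045 ≈ -58.778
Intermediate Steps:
r = -24010 (r = (-35 + 0)*686 = -35*686 = -24010)
Y(v, z) = 4/3 (Y(v, z) = (⅓)*4 = 4/3)
Z(G, P) = 3 + G + P
p = 3/12005 (p = -6/(-24010) = -6*(-1/24010) = 3/12005 ≈ 0.00024990)
c(o) = (-9 + o)² (c(o) = ((3 + 0 + o) - 12)² = ((3 + o) - 12)² = (-9 + o)²)
p - c(Y(22, 5)) = 3/12005 - (-9 + 4/3)² = 3/12005 - (-23/3)² = 3/12005 - 1*529/9 = 3/12005 - 529/9 = -6350618/108045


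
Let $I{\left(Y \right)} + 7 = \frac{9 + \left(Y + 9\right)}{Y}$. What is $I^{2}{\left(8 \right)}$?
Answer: $\frac{225}{16} \approx 14.063$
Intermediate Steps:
$I{\left(Y \right)} = -7 + \frac{18 + Y}{Y}$ ($I{\left(Y \right)} = -7 + \frac{9 + \left(Y + 9\right)}{Y} = -7 + \frac{9 + \left(9 + Y\right)}{Y} = -7 + \frac{18 + Y}{Y}$)
$I^{2}{\left(8 \right)} = \left(-6 + \frac{18}{8}\right)^{2} = \left(-6 + 18 \cdot \frac{1}{8}\right)^{2} = \left(-6 + \frac{9}{4}\right)^{2} = \left(- \frac{15}{4}\right)^{2} = \frac{225}{16}$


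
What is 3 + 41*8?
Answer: 331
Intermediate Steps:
3 + 41*8 = 3 + 328 = 331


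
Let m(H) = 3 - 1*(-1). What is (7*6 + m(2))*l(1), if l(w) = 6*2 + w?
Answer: 598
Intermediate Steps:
m(H) = 4 (m(H) = 3 + 1 = 4)
l(w) = 12 + w
(7*6 + m(2))*l(1) = (7*6 + 4)*(12 + 1) = (42 + 4)*13 = 46*13 = 598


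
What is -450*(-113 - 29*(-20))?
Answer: -210150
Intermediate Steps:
-450*(-113 - 29*(-20)) = -450*(-113 + 580) = -450*467 = -210150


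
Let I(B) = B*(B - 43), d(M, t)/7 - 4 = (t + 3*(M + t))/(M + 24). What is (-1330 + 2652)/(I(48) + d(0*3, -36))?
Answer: 661/113 ≈ 5.8496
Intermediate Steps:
d(M, t) = 28 + 7*(3*M + 4*t)/(24 + M) (d(M, t) = 28 + 7*((t + 3*(M + t))/(M + 24)) = 28 + 7*((t + (3*M + 3*t))/(24 + M)) = 28 + 7*((3*M + 4*t)/(24 + M)) = 28 + 7*(3*M + 4*t)/(24 + M))
I(B) = B*(-43 + B)
(-1330 + 2652)/(I(48) + d(0*3, -36)) = (-1330 + 2652)/(48*(-43 + 48) + 7*(96 + 4*(-36) + 7*(0*3))/(24 + 0*3)) = 1322/(48*5 + 7*(96 - 144 + 7*0)/(24 + 0)) = 1322/(240 + 7*(96 - 144 + 0)/24) = 1322/(240 + 7*(1/24)*(-48)) = 1322/(240 - 14) = 1322/226 = 1322*(1/226) = 661/113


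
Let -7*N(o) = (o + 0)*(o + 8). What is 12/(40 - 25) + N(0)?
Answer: 4/5 ≈ 0.80000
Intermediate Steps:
N(o) = -o*(8 + o)/7 (N(o) = -(o + 0)*(o + 8)/7 = -o*(8 + o)/7)
12/(40 - 25) + N(0) = 12/(40 - 25) - 1/7*0*(8 + 0) = 12/15 - 1/7*0*8 = (1/15)*12 + 0 = 4/5 + 0 = 4/5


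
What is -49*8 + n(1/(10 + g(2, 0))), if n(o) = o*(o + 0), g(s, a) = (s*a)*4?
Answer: -39199/100 ≈ -391.99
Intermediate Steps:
g(s, a) = 4*a*s (g(s, a) = (a*s)*4 = 4*a*s)
n(o) = o**2 (n(o) = o*o = o**2)
-49*8 + n(1/(10 + g(2, 0))) = -49*8 + (1/(10 + 4*0*2))**2 = -392 + (1/(10 + 0))**2 = -392 + (1/10)**2 = -392 + 1/100 = -39199/100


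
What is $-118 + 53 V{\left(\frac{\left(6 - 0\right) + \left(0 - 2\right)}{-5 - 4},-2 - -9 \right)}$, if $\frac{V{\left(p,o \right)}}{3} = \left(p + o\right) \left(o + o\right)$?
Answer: $\frac{43424}{3} \approx 14475.0$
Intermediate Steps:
$V{\left(p,o \right)} = 6 o \left(o + p\right)$ ($V{\left(p,o \right)} = 3 \left(p + o\right) \left(o + o\right) = 3 \left(o + p\right) 2 o = 3 \cdot 2 o \left(o + p\right) = 6 o \left(o + p\right)$)
$-118 + 53 V{\left(\frac{\left(6 - 0\right) + \left(0 - 2\right)}{-5 - 4},-2 - -9 \right)} = -118 + 53 \cdot 6 \left(-2 - -9\right) \left(\left(-2 - -9\right) + \frac{\left(6 - 0\right) + \left(0 - 2\right)}{-5 - 4}\right) = -118 + 53 \cdot 6 \left(-2 + 9\right) \left(\left(-2 + 9\right) + \frac{\left(6 + 0\right) + \left(0 - 2\right)}{-9}\right) = -118 + 53 \cdot 6 \cdot 7 \left(7 + \left(6 - 2\right) \left(- \frac{1}{9}\right)\right) = -118 + 53 \cdot 6 \cdot 7 \left(7 + 4 \left(- \frac{1}{9}\right)\right) = -118 + 53 \cdot 6 \cdot 7 \left(7 - \frac{4}{9}\right) = -118 + 53 \cdot 6 \cdot 7 \cdot \frac{59}{9} = -118 + 53 \cdot \frac{826}{3} = -118 + \frac{43778}{3} = \frac{43424}{3}$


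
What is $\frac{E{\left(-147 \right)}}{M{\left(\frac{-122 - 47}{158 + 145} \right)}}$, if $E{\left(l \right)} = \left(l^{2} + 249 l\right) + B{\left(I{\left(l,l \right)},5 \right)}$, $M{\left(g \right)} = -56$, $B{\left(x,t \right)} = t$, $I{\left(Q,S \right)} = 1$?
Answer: $\frac{14989}{56} \approx 267.66$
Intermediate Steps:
$E{\left(l \right)} = 5 + l^{2} + 249 l$ ($E{\left(l \right)} = \left(l^{2} + 249 l\right) + 5 = 5 + l^{2} + 249 l$)
$\frac{E{\left(-147 \right)}}{M{\left(\frac{-122 - 47}{158 + 145} \right)}} = \frac{5 + \left(-147\right)^{2} + 249 \left(-147\right)}{-56} = \left(5 + 21609 - 36603\right) \left(- \frac{1}{56}\right) = \left(-14989\right) \left(- \frac{1}{56}\right) = \frac{14989}{56}$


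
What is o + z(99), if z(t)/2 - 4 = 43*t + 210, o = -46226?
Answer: -37284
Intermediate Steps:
z(t) = 428 + 86*t (z(t) = 8 + 2*(43*t + 210) = 8 + 2*(210 + 43*t) = 8 + (420 + 86*t) = 428 + 86*t)
o + z(99) = -46226 + (428 + 86*99) = -46226 + (428 + 8514) = -46226 + 8942 = -37284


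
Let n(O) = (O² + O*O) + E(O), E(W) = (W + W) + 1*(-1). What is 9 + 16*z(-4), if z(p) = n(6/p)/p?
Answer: 7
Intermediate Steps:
E(W) = -1 + 2*W (E(W) = 2*W - 1 = -1 + 2*W)
n(O) = -1 + 2*O + 2*O² (n(O) = (O² + O*O) + (-1 + 2*O) = (O² + O²) + (-1 + 2*O) = 2*O² + (-1 + 2*O) = -1 + 2*O + 2*O²)
z(p) = (-1 + 12/p + 72/p²)/p (z(p) = (-1 + 2*(6/p) + 2*(6/p)²)/p = (-1 + 12/p + 2*(36/p²))/p = (-1 + 12/p + 72/p²)/p)
9 + 16*z(-4) = 9 + 16*((72 - 1*(-4)² + 12*(-4))/(-4)³) = 9 + 16*(-(72 - 1*16 - 48)/64) = 9 + 16*(-(72 - 16 - 48)/64) = 9 + 16*(-1/64*8) = 9 + 16*(-⅛) = 9 - 2 = 7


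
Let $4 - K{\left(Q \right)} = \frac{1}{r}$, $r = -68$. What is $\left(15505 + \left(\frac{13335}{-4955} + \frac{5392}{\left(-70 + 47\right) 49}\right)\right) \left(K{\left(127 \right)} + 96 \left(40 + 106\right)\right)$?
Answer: $\frac{4125316651207011}{18986569} \approx 2.1728 \cdot 10^{8}$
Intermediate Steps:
$K{\left(Q \right)} = \frac{273}{68}$ ($K{\left(Q \right)} = 4 - \frac{1}{-68} = 4 - - \frac{1}{68} = 4 + \frac{1}{68} = \frac{273}{68}$)
$\left(15505 + \left(\frac{13335}{-4955} + \frac{5392}{\left(-70 + 47\right) 49}\right)\right) \left(K{\left(127 \right)} + 96 \left(40 + 106\right)\right) = \left(15505 + \left(\frac{13335}{-4955} + \frac{5392}{\left(-70 + 47\right) 49}\right)\right) \left(\frac{273}{68} + 96 \left(40 + 106\right)\right) = \left(15505 + \left(13335 \left(- \frac{1}{4955}\right) + \frac{5392}{\left(-23\right) 49}\right)\right) \left(\frac{273}{68} + 96 \cdot 146\right) = \left(15505 + \left(- \frac{2667}{991} + \frac{5392}{-1127}\right)\right) \left(\frac{273}{68} + 14016\right) = \left(15505 + \left(- \frac{2667}{991} + 5392 \left(- \frac{1}{1127}\right)\right)\right) \frac{953361}{68} = \left(15505 - \frac{8349181}{1116857}\right) \frac{953361}{68} = \frac{17308518604}{1116857} \cdot \frac{953361}{68} = \frac{4125316651207011}{18986569}$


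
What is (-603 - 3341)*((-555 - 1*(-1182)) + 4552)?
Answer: -20425976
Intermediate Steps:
(-603 - 3341)*((-555 - 1*(-1182)) + 4552) = -3944*((-555 + 1182) + 4552) = -3944*(627 + 4552) = -3944*5179 = -20425976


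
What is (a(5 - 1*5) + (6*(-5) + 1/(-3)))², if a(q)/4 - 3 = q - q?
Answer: 3025/9 ≈ 336.11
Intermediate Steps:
a(q) = 12 (a(q) = 12 + 4*(q - q) = 12 + 4*0 = 12 + 0 = 12)
(a(5 - 1*5) + (6*(-5) + 1/(-3)))² = (12 + (6*(-5) + 1/(-3)))² = (12 + (-30 - ⅓))² = (12 - 91/3)² = (-55/3)² = 3025/9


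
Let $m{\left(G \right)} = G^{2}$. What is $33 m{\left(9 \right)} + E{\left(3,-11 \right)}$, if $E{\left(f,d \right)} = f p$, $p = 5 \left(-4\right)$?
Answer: $2613$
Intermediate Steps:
$p = -20$
$E{\left(f,d \right)} = - 20 f$ ($E{\left(f,d \right)} = f \left(-20\right) = - 20 f$)
$33 m{\left(9 \right)} + E{\left(3,-11 \right)} = 33 \cdot 9^{2} - 60 = 33 \cdot 81 - 60 = 2673 - 60 = 2613$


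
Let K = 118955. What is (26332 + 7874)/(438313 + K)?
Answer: 5701/92878 ≈ 0.061382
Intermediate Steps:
(26332 + 7874)/(438313 + K) = (26332 + 7874)/(438313 + 118955) = 34206/557268 = 34206*(1/557268) = 5701/92878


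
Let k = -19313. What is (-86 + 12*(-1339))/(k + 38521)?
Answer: -8077/9604 ≈ -0.84100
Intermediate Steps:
(-86 + 12*(-1339))/(k + 38521) = (-86 + 12*(-1339))/(-19313 + 38521) = (-86 - 16068)/19208 = -16154*1/19208 = -8077/9604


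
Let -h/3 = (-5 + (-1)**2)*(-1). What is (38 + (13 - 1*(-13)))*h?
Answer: -768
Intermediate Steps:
h = -12 (h = -3*(-5 + (-1)**2)*(-1) = -3*(-5 + 1)*(-1) = -(-12)*(-1) = -3*4 = -12)
(38 + (13 - 1*(-13)))*h = (38 + (13 - 1*(-13)))*(-12) = (38 + (13 + 13))*(-12) = (38 + 26)*(-12) = 64*(-12) = -768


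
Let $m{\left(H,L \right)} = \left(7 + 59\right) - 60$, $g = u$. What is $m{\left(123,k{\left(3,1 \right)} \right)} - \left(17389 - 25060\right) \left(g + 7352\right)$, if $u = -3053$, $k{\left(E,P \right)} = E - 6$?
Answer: $32977635$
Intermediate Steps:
$k{\left(E,P \right)} = -6 + E$
$g = -3053$
$m{\left(H,L \right)} = 6$ ($m{\left(H,L \right)} = 66 - 60 = 6$)
$m{\left(123,k{\left(3,1 \right)} \right)} - \left(17389 - 25060\right) \left(g + 7352\right) = 6 - \left(17389 - 25060\right) \left(-3053 + 7352\right) = 6 - \left(-7671\right) 4299 = 6 - -32977629 = 6 + 32977629 = 32977635$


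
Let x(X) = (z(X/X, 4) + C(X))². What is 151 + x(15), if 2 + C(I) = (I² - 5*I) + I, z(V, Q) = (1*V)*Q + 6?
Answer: 30080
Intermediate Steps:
z(V, Q) = 6 + Q*V (z(V, Q) = V*Q + 6 = Q*V + 6 = 6 + Q*V)
C(I) = -2 + I² - 4*I (C(I) = -2 + ((I² - 5*I) + I) = -2 + (I² - 4*I) = -2 + I² - 4*I)
x(X) = (8 + X² - 4*X)² (x(X) = ((6 + 4*(X/X)) + (-2 + X² - 4*X))² = ((6 + 4*1) + (-2 + X² - 4*X))² = ((6 + 4) + (-2 + X² - 4*X))² = (10 + (-2 + X² - 4*X))² = (8 + X² - 4*X)²)
151 + x(15) = 151 + (8 + 15² - 4*15)² = 151 + (8 + 225 - 60)² = 151 + 173² = 151 + 29929 = 30080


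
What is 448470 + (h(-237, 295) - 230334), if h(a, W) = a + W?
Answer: 218194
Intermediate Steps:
h(a, W) = W + a
448470 + (h(-237, 295) - 230334) = 448470 + ((295 - 237) - 230334) = 448470 + (58 - 230334) = 448470 - 230276 = 218194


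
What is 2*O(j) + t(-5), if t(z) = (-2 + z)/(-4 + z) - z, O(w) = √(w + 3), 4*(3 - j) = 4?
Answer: 52/9 + 2*√5 ≈ 10.250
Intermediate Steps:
j = 2 (j = 3 - ¼*4 = 3 - 1 = 2)
O(w) = √(3 + w)
t(z) = -z + (-2 + z)/(-4 + z) (t(z) = (-2 + z)/(-4 + z) - z = -z + (-2 + z)/(-4 + z))
2*O(j) + t(-5) = 2*√(3 + 2) + (-2 - 1*(-5)² + 5*(-5))/(-4 - 5) = 2*√5 + (-2 - 1*25 - 25)/(-9) = 2*√5 - (-2 - 25 - 25)/9 = 2*√5 - ⅑*(-52) = 2*√5 + 52/9 = 52/9 + 2*√5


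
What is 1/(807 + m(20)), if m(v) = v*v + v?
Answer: 1/1227 ≈ 0.00081500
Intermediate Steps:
m(v) = v + v**2 (m(v) = v**2 + v = v + v**2)
1/(807 + m(20)) = 1/(807 + 20*(1 + 20)) = 1/(807 + 20*21) = 1/(807 + 420) = 1/1227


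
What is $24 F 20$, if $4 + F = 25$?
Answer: $10080$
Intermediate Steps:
$F = 21$ ($F = -4 + 25 = 21$)
$24 F 20 = 24 \cdot 21 \cdot 20 = 504 \cdot 20 = 10080$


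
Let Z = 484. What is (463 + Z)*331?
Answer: 313457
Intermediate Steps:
(463 + Z)*331 = (463 + 484)*331 = 947*331 = 313457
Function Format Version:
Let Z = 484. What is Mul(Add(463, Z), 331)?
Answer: 313457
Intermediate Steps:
Mul(Add(463, Z), 331) = Mul(Add(463, 484), 331) = Mul(947, 331) = 313457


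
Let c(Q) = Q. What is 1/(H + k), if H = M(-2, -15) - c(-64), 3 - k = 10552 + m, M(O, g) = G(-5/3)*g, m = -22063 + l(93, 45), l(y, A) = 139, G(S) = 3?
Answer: 1/11394 ≈ 8.7766e-5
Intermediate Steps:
m = -21924 (m = -22063 + 139 = -21924)
M(O, g) = 3*g
k = 11375 (k = 3 - (10552 - 21924) = 3 - 1*(-11372) = 3 + 11372 = 11375)
H = 19 (H = 3*(-15) - 1*(-64) = -45 + 64 = 19)
1/(H + k) = 1/(19 + 11375) = 1/11394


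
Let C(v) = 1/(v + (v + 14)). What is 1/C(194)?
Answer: 402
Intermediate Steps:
C(v) = 1/(14 + 2*v) (C(v) = 1/(v + (14 + v)) = 1/(14 + 2*v))
1/C(194) = 1/(1/(2*(7 + 194))) = 1/((½)/201) = 1/((½)*(1/201)) = 1/(1/402) = 402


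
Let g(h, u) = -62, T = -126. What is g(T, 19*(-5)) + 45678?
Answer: 45616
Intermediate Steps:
g(T, 19*(-5)) + 45678 = -62 + 45678 = 45616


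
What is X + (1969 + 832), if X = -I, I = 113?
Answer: 2688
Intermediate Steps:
X = -113 (X = -1*113 = -113)
X + (1969 + 832) = -113 + (1969 + 832) = -113 + 2801 = 2688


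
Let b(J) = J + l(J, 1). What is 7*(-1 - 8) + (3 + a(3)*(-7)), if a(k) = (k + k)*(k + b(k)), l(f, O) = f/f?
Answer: -354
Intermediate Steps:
l(f, O) = 1
b(J) = 1 + J (b(J) = J + 1 = 1 + J)
a(k) = 2*k*(1 + 2*k) (a(k) = (k + k)*(k + (1 + k)) = (2*k)*(1 + 2*k) = 2*k*(1 + 2*k))
7*(-1 - 8) + (3 + a(3)*(-7)) = 7*(-1 - 8) + (3 + (2*3*(1 + 2*3))*(-7)) = 7*(-9) + (3 + (2*3*(1 + 6))*(-7)) = -63 + (3 + (2*3*7)*(-7)) = -63 + (3 + 42*(-7)) = -63 + (3 - 294) = -63 - 291 = -354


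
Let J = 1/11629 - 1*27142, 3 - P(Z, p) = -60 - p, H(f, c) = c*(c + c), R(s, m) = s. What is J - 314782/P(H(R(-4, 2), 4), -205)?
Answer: -20579736568/825659 ≈ -24925.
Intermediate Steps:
H(f, c) = 2*c**2 (H(f, c) = c*(2*c) = 2*c**2)
P(Z, p) = 63 + p (P(Z, p) = 3 - (-60 - p) = 3 + (60 + p) = 63 + p)
J = -315634317/11629 (J = 1/11629 - 27142 = -315634317/11629 ≈ -27142.)
J - 314782/P(H(R(-4, 2), 4), -205) = -315634317/11629 - 314782/(63 - 205) = -315634317/11629 - 314782/(-142) = -315634317/11629 - 314782*(-1/142) = -315634317/11629 + 157391/71 = -20579736568/825659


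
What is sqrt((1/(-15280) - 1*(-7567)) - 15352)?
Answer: 7*I*sqrt(2318404795)/3820 ≈ 88.233*I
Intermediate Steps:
sqrt((1/(-15280) - 1*(-7567)) - 15352) = sqrt((-1/15280 + 7567) - 15352) = sqrt(115623759/15280 - 15352) = sqrt(-118954801/15280) = 7*I*sqrt(2318404795)/3820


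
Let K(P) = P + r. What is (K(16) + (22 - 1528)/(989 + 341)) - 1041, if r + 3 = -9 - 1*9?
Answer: -696343/665 ≈ -1047.1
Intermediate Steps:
r = -21 (r = -3 + (-9 - 1*9) = -3 + (-9 - 9) = -3 - 18 = -21)
K(P) = -21 + P (K(P) = P - 21 = -21 + P)
(K(16) + (22 - 1528)/(989 + 341)) - 1041 = ((-21 + 16) + (22 - 1528)/(989 + 341)) - 1041 = (-5 - 1506/1330) - 1041 = (-5 - 1506*1/1330) - 1041 = (-5 - 753/665) - 1041 = -4078/665 - 1041 = -696343/665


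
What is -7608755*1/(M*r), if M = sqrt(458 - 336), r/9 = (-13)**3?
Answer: 7608755*sqrt(122)/2412306 ≈ 34.839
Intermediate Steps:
r = -19773 (r = 9*(-13)**3 = 9*(-2197) = -19773)
M = sqrt(122) ≈ 11.045
-7608755*1/(M*r) = -7608755*(-sqrt(122)/2412306) = -(-7608755)*sqrt(122)/2412306 = 7608755*sqrt(122)/2412306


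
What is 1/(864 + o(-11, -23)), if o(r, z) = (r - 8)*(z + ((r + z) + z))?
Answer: 1/2384 ≈ 0.00041946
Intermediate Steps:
o(r, z) = (-8 + r)*(r + 3*z) (o(r, z) = (-8 + r)*(z + (r + 2*z)) = (-8 + r)*(r + 3*z))
1/(864 + o(-11, -23)) = 1/(864 + ((-11)**2 - 24*(-23) - 8*(-11) + 3*(-11)*(-23))) = 1/(864 + (121 + 552 + 88 + 759)) = 1/(864 + 1520) = 1/2384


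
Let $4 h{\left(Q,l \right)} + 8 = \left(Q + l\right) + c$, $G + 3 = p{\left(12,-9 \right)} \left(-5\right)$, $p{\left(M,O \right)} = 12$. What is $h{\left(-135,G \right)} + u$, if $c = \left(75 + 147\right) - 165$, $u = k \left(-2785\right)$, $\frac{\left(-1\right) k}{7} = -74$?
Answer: $- \frac{5770669}{4} \approx -1.4427 \cdot 10^{6}$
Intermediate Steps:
$k = 518$ ($k = \left(-7\right) \left(-74\right) = 518$)
$u = -1442630$ ($u = 518 \left(-2785\right) = -1442630$)
$G = -63$ ($G = -3 + 12 \left(-5\right) = -3 - 60 = -63$)
$c = 57$ ($c = 222 - 165 = 57$)
$h{\left(Q,l \right)} = \frac{49}{4} + \frac{Q}{4} + \frac{l}{4}$ ($h{\left(Q,l \right)} = -2 + \frac{\left(Q + l\right) + 57}{4} = -2 + \frac{57 + Q + l}{4} = -2 + \left(\frac{57}{4} + \frac{Q}{4} + \frac{l}{4}\right) = \frac{49}{4} + \frac{Q}{4} + \frac{l}{4}$)
$h{\left(-135,G \right)} + u = \left(\frac{49}{4} + \frac{1}{4} \left(-135\right) + \frac{1}{4} \left(-63\right)\right) - 1442630 = \left(\frac{49}{4} - \frac{135}{4} - \frac{63}{4}\right) - 1442630 = - \frac{149}{4} - 1442630 = - \frac{5770669}{4}$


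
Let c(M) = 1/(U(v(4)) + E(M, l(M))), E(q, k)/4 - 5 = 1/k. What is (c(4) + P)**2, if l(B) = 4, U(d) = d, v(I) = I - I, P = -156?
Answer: 10725625/441 ≈ 24321.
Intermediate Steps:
v(I) = 0
E(q, k) = 20 + 4/k
c(M) = 1/21 (c(M) = 1/(0 + (20 + 4/4)) = 1/(0 + (20 + 4*(1/4))) = 1/(0 + (20 + 1)) = 1/(0 + 21) = 1/21)
(c(4) + P)**2 = (1/21 - 156)**2 = (-3275/21)**2 = 10725625/441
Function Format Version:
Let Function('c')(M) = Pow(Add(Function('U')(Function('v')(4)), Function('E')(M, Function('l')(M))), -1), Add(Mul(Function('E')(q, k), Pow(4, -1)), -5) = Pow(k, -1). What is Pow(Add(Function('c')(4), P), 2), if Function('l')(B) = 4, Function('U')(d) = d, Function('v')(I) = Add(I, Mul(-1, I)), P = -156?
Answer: Rational(10725625, 441) ≈ 24321.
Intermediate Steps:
Function('v')(I) = 0
Function('E')(q, k) = Add(20, Mul(4, Pow(k, -1)))
Function('c')(M) = Rational(1, 21) (Function('c')(M) = Pow(Add(0, Add(20, Mul(4, Pow(4, -1)))), -1) = Pow(Add(0, Add(20, Mul(4, Rational(1, 4)))), -1) = Pow(Add(0, Add(20, 1)), -1) = Pow(Add(0, 21), -1) = Pow(21, -1) = Rational(1, 21))
Pow(Add(Function('c')(4), P), 2) = Pow(Add(Rational(1, 21), -156), 2) = Pow(Rational(-3275, 21), 2) = Rational(10725625, 441)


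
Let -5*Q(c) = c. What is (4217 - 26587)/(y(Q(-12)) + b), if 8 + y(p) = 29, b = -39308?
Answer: 22370/39287 ≈ 0.56940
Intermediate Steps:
Q(c) = -c/5
y(p) = 21 (y(p) = -8 + 29 = 21)
(4217 - 26587)/(y(Q(-12)) + b) = (4217 - 26587)/(21 - 39308) = -22370/(-39287) = -22370*(-1/39287) = 22370/39287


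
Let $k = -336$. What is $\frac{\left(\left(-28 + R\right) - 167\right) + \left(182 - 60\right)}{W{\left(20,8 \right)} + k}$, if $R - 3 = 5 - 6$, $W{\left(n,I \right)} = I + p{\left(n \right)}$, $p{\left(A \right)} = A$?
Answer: $\frac{71}{308} \approx 0.23052$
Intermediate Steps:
$W{\left(n,I \right)} = I + n$
$R = 2$ ($R = 3 + \left(5 - 6\right) = 3 - 1 = 2$)
$\frac{\left(\left(-28 + R\right) - 167\right) + \left(182 - 60\right)}{W{\left(20,8 \right)} + k} = \frac{\left(\left(-28 + 2\right) - 167\right) + \left(182 - 60\right)}{\left(8 + 20\right) - 336} = \frac{\left(-26 - 167\right) + \left(182 - 60\right)}{28 - 336} = \frac{-193 + 122}{-308} = \left(-71\right) \left(- \frac{1}{308}\right) = \frac{71}{308}$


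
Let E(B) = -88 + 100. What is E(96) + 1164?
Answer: 1176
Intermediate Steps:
E(B) = 12
E(96) + 1164 = 12 + 1164 = 1176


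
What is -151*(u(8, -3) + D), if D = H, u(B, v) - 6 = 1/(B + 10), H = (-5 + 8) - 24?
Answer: 40619/18 ≈ 2256.6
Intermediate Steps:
H = -21 (H = 3 - 24 = -21)
u(B, v) = 6 + 1/(10 + B) (u(B, v) = 6 + 1/(B + 10) = 6 + 1/(10 + B))
D = -21
-151*(u(8, -3) + D) = -151*((61 + 6*8)/(10 + 8) - 21) = -151*((61 + 48)/18 - 21) = -151*((1/18)*109 - 21) = -151*(109/18 - 21) = -151*(-269/18) = 40619/18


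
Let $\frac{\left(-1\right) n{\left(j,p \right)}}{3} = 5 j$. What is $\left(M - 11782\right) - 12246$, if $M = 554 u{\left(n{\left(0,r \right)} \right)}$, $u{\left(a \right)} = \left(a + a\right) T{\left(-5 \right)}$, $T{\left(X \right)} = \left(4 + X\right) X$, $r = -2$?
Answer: $-24028$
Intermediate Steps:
$T{\left(X \right)} = X \left(4 + X\right)$
$n{\left(j,p \right)} = - 15 j$ ($n{\left(j,p \right)} = - 3 \cdot 5 j = - 15 j$)
$u{\left(a \right)} = 10 a$ ($u{\left(a \right)} = \left(a + a\right) \left(- 5 \left(4 - 5\right)\right) = 2 a \left(\left(-5\right) \left(-1\right)\right) = 2 a 5 = 10 a$)
$M = 0$ ($M = 554 \cdot 10 \left(\left(-15\right) 0\right) = 554 \cdot 10 \cdot 0 = 554 \cdot 0 = 0$)
$\left(M - 11782\right) - 12246 = \left(0 - 11782\right) - 12246 = -11782 - 12246 = -24028$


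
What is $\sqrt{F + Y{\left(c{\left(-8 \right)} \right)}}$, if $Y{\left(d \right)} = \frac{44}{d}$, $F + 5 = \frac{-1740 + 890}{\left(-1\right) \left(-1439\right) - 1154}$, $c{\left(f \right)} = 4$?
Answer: $\frac{2 \sqrt{2451}}{57} \approx 1.7371$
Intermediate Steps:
$F = - \frac{455}{57}$ ($F = -5 + \frac{-1740 + 890}{\left(-1\right) \left(-1439\right) - 1154} = -5 - \frac{850}{1439 - 1154} = -5 - \frac{850}{285} = -5 - \frac{170}{57} = - \frac{455}{57} \approx -7.9825$)
$\sqrt{F + Y{\left(c{\left(-8 \right)} \right)}} = \sqrt{- \frac{455}{57} + \frac{44}{4}} = \sqrt{- \frac{455}{57} + 44 \cdot \frac{1}{4}} = \sqrt{- \frac{455}{57} + 11} = \sqrt{\frac{172}{57}} = \frac{2 \sqrt{2451}}{57}$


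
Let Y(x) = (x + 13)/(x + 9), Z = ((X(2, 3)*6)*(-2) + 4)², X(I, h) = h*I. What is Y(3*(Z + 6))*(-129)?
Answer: -597829/4633 ≈ -129.04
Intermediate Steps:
X(I, h) = I*h
Z = 4624 (Z = (((2*3)*6)*(-2) + 4)² = ((6*6)*(-2) + 4)² = (36*(-2) + 4)² = (-72 + 4)² = (-68)² = 4624)
Y(x) = (13 + x)/(9 + x)
Y(3*(Z + 6))*(-129) = ((13 + 3*(4624 + 6))/(9 + 3*(4624 + 6)))*(-129) = ((13 + 3*4630)/(9 + 3*4630))*(-129) = ((13 + 13890)/(9 + 13890))*(-129) = (13903/13899)*(-129) = -597829/4633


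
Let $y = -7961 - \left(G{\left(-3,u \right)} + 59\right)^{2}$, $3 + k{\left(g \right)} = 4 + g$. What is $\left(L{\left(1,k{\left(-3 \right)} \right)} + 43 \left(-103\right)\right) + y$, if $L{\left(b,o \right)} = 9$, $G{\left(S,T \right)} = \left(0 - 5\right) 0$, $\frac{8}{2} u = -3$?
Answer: $-15862$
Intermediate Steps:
$u = - \frac{3}{4}$ ($u = \frac{1}{4} \left(-3\right) = - \frac{3}{4} \approx -0.75$)
$k{\left(g \right)} = 1 + g$ ($k{\left(g \right)} = -3 + \left(4 + g\right) = 1 + g$)
$G{\left(S,T \right)} = 0$ ($G{\left(S,T \right)} = \left(-5\right) 0 = 0$)
$y = -11442$ ($y = -7961 - \left(0 + 59\right)^{2} = -7961 - 59^{2} = -7961 - 3481 = -11442$)
$\left(L{\left(1,k{\left(-3 \right)} \right)} + 43 \left(-103\right)\right) + y = \left(9 + 43 \left(-103\right)\right) - 11442 = \left(9 - 4429\right) - 11442 = -4420 - 11442 = -15862$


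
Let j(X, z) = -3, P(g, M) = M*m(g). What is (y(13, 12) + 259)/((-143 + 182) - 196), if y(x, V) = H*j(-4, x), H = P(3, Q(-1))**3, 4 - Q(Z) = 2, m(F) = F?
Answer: 389/157 ≈ 2.4777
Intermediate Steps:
Q(Z) = 2 (Q(Z) = 4 - 1*2 = 4 - 2 = 2)
P(g, M) = M*g
H = 216 (H = (2*3)**3 = 6**3 = 216)
y(x, V) = -648 (y(x, V) = 216*(-3) = -648)
(y(13, 12) + 259)/((-143 + 182) - 196) = (-648 + 259)/((-143 + 182) - 196) = -389/(39 - 196) = -389/(-157) = -389*(-1/157) = 389/157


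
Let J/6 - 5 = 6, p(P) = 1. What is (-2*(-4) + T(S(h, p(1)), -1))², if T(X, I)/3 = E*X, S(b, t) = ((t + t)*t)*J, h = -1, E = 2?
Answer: 640000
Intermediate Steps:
J = 66 (J = 30 + 6*6 = 30 + 36 = 66)
S(b, t) = 132*t² (S(b, t) = ((t + t)*t)*66 = ((2*t)*t)*66 = (2*t²)*66 = 132*t²)
T(X, I) = 6*X (T(X, I) = 3*(2*X) = 6*X)
(-2*(-4) + T(S(h, p(1)), -1))² = (-2*(-4) + 6*(132*1²))² = (8 + 6*(132*1))² = (8 + 6*132)² = (8 + 792)² = 800² = 640000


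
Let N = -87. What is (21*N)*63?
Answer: -115101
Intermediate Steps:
(21*N)*63 = (21*(-87))*63 = -1827*63 = -115101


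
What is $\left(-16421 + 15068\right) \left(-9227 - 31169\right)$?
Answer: $54655788$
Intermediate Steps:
$\left(-16421 + 15068\right) \left(-9227 - 31169\right) = \left(-1353\right) \left(-40396\right) = 54655788$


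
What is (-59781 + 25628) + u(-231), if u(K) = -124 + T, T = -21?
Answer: -34298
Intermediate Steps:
u(K) = -145 (u(K) = -124 - 21 = -145)
(-59781 + 25628) + u(-231) = (-59781 + 25628) - 145 = -34153 - 145 = -34298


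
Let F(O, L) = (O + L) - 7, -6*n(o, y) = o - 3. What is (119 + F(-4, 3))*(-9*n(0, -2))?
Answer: -999/2 ≈ -499.50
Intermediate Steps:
n(o, y) = 1/2 - o/6 (n(o, y) = -(o - 3)/6 = -(-3 + o)/6 = 1/2 - o/6)
F(O, L) = -7 + L + O (F(O, L) = (L + O) - 7 = -7 + L + O)
(119 + F(-4, 3))*(-9*n(0, -2)) = (119 + (-7 + 3 - 4))*(-9*(1/2 - 1/6*0)) = (119 - 8)*(-9*(1/2 + 0)) = 111*(-9*1/2) = 111*(-9/2) = -999/2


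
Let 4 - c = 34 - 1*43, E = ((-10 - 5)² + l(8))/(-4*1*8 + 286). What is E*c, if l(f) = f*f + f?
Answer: 3861/254 ≈ 15.201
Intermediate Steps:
l(f) = f + f² (l(f) = f² + f = f + f²)
E = 297/254 (E = ((-10 - 5)² + 8*(1 + 8))/(-4*1*8 + 286) = ((-15)² + 8*9)/(-4*8 + 286) = (225 + 72)/(-32 + 286) = 297/254 ≈ 1.1693)
c = 13 (c = 4 - (34 - 1*43) = 4 - (34 - 43) = 4 - 1*(-9) = 4 + 9 = 13)
E*c = (297/254)*13 = 3861/254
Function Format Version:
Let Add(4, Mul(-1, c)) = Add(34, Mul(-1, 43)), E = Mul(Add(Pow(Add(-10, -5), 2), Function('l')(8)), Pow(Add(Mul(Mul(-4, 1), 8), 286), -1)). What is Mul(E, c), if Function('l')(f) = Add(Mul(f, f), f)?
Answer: Rational(3861, 254) ≈ 15.201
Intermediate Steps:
Function('l')(f) = Add(f, Pow(f, 2)) (Function('l')(f) = Add(Pow(f, 2), f) = Add(f, Pow(f, 2)))
E = Rational(297, 254) (E = Mul(Add(Pow(Add(-10, -5), 2), Mul(8, Add(1, 8))), Pow(Add(Mul(Mul(-4, 1), 8), 286), -1)) = Mul(Add(Pow(-15, 2), Mul(8, 9)), Pow(Add(Mul(-4, 8), 286), -1)) = Mul(Add(225, 72), Pow(Add(-32, 286), -1)) = Mul(297, Pow(254, -1)) = Mul(297, Rational(1, 254)) = Rational(297, 254) ≈ 1.1693)
c = 13 (c = Add(4, Mul(-1, Add(34, Mul(-1, 43)))) = Add(4, Mul(-1, Add(34, -43))) = Add(4, Mul(-1, -9)) = Add(4, 9) = 13)
Mul(E, c) = Mul(Rational(297, 254), 13) = Rational(3861, 254)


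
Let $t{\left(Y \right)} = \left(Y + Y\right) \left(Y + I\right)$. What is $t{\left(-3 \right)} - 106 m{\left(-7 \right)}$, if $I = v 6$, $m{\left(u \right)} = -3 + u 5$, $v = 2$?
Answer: $3974$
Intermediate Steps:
$m{\left(u \right)} = -3 + 5 u$
$I = 12$ ($I = 2 \cdot 6 = 12$)
$t{\left(Y \right)} = 2 Y \left(12 + Y\right)$ ($t{\left(Y \right)} = \left(Y + Y\right) \left(Y + 12\right) = 2 Y \left(12 + Y\right)$)
$t{\left(-3 \right)} - 106 m{\left(-7 \right)} = 2 \left(-3\right) \left(12 - 3\right) - 106 \left(-3 + 5 \left(-7\right)\right) = 2 \left(-3\right) 9 - 106 \left(-3 - 35\right) = -54 - -4028 = -54 + 4028 = 3974$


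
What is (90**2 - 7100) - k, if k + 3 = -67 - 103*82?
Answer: 9516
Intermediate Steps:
k = -8516 (k = -3 + (-67 - 103*82) = -3 + (-67 - 8446) = -3 - 8513 = -8516)
(90**2 - 7100) - k = (90**2 - 7100) - 1*(-8516) = (8100 - 7100) + 8516 = 1000 + 8516 = 9516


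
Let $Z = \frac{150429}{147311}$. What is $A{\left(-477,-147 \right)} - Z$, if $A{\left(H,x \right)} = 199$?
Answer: $\frac{29164460}{147311} \approx 197.98$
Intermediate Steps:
$Z = \frac{150429}{147311}$ ($Z = 150429 \cdot \frac{1}{147311} = \frac{150429}{147311} \approx 1.0212$)
$A{\left(-477,-147 \right)} - Z = 199 - \frac{150429}{147311} = \frac{29164460}{147311}$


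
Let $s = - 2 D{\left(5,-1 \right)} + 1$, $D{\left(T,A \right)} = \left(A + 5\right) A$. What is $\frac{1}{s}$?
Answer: $\frac{1}{9} \approx 0.11111$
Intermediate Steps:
$D{\left(T,A \right)} = A \left(5 + A\right)$ ($D{\left(T,A \right)} = \left(5 + A\right) A = A \left(5 + A\right)$)
$s = 9$ ($s = - 2 \left(- (5 - 1)\right) + 1 = - 2 \left(\left(-1\right) 4\right) + 1 = \left(-2\right) \left(-4\right) + 1 = 8 + 1 = 9$)
$\frac{1}{s} = \frac{1}{9}$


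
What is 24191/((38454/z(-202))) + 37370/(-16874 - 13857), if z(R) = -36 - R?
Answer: 3587342209/34756761 ≈ 103.21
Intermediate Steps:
24191/((38454/z(-202))) + 37370/(-16874 - 13857) = 24191/((38454/(-36 - 1*(-202)))) + 37370/(-16874 - 13857) = 24191/((38454/(-36 + 202))) + 37370/(-30731) = 24191/((38454/166)) + 37370*(-1/30731) = 24191/((38454*(1/166))) - 37370/30731 = 24191/(19227/83) - 37370/30731 = 24191*(83/19227) - 37370/30731 = 118109/1131 - 37370/30731 = 3587342209/34756761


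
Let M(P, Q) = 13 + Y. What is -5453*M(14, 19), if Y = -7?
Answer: -32718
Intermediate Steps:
M(P, Q) = 6 (M(P, Q) = 13 - 7 = 6)
-5453*M(14, 19) = -5453*6 = -32718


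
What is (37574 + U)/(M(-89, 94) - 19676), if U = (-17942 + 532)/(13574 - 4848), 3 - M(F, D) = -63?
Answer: -163926657/85558430 ≈ -1.9160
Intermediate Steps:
M(F, D) = 66 (M(F, D) = 3 - 1*(-63) = 3 + 63 = 66)
U = -8705/4363 (U = -17410/8726 = -17410*1/8726 = -8705/4363 ≈ -1.9952)
(37574 + U)/(M(-89, 94) - 19676) = (37574 - 8705/4363)/(66 - 19676) = (163926657/4363)/(-19610) = (163926657/4363)*(-1/19610) = -163926657/85558430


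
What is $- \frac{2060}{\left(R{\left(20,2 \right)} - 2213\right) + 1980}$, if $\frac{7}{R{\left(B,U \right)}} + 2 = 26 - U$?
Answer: $\frac{45320}{5119} \approx 8.8533$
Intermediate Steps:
$R{\left(B,U \right)} = \frac{7}{24 - U}$ ($R{\left(B,U \right)} = \frac{7}{-2 - \left(-26 + U\right)} = \frac{7}{24 - U}$)
$- \frac{2060}{\left(R{\left(20,2 \right)} - 2213\right) + 1980} = - \frac{2060}{\left(- \frac{7}{-24 + 2} - 2213\right) + 1980} = - \frac{2060}{\left(- \frac{7}{-22} - 2213\right) + 1980} = - \frac{2060}{\left(\left(-7\right) \left(- \frac{1}{22}\right) - 2213\right) + 1980} = - \frac{2060}{\left(\frac{7}{22} - 2213\right) + 1980} = - \frac{2060}{- \frac{48679}{22} + 1980} = - \frac{2060}{- \frac{5119}{22}} = \left(-2060\right) \left(- \frac{22}{5119}\right) = \frac{45320}{5119}$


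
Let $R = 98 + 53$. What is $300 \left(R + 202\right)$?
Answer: $105900$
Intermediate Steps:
$R = 151$
$300 \left(R + 202\right) = 300 \left(151 + 202\right) = 300 \cdot 353 = 105900$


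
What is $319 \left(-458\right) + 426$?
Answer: $-145676$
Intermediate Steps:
$319 \left(-458\right) + 426 = -146102 + 426 = -145676$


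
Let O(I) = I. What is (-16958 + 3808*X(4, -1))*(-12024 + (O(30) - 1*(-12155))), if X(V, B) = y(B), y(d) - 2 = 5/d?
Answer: -4569502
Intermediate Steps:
y(d) = 2 + 5/d
X(V, B) = 2 + 5/B
(-16958 + 3808*X(4, -1))*(-12024 + (O(30) - 1*(-12155))) = (-16958 + 3808*(2 + 5/(-1)))*(-12024 + (30 - 1*(-12155))) = (-16958 + 3808*(2 + 5*(-1)))*(-12024 + (30 + 12155)) = (-16958 + 3808*(2 - 5))*(-12024 + 12185) = (-16958 + 3808*(-3))*161 = (-16958 - 11424)*161 = -28382*161 = -4569502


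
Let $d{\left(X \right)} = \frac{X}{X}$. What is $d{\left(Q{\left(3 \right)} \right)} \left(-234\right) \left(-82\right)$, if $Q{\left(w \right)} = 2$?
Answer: $19188$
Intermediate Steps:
$d{\left(X \right)} = 1$
$d{\left(Q{\left(3 \right)} \right)} \left(-234\right) \left(-82\right) = 1 \left(-234\right) \left(-82\right) = \left(-234\right) \left(-82\right) = 19188$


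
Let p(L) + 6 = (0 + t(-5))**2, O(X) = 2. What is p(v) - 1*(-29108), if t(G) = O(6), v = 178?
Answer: 29106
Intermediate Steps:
t(G) = 2
p(L) = -2 (p(L) = -6 + (0 + 2)**2 = -6 + 2**2 = -6 + 4 = -2)
p(v) - 1*(-29108) = -2 - 1*(-29108) = -2 + 29108 = 29106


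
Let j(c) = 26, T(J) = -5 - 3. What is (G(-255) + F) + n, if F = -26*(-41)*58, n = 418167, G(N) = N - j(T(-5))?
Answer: 479714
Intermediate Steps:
T(J) = -8
G(N) = -26 + N (G(N) = N - 1*26 = N - 26 = -26 + N)
F = 61828 (F = 1066*58 = 61828)
(G(-255) + F) + n = ((-26 - 255) + 61828) + 418167 = (-281 + 61828) + 418167 = 61547 + 418167 = 479714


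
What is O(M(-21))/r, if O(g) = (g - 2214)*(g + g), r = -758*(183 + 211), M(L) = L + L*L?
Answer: 376740/74663 ≈ 5.0459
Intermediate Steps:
M(L) = L + L²
r = -298652 (r = -758*394 = -298652)
O(g) = 2*g*(-2214 + g) (O(g) = (-2214 + g)*(2*g) = 2*g*(-2214 + g))
O(M(-21))/r = (2*(-21*(1 - 21))*(-2214 - 21*(1 - 21)))/(-298652) = (2*(-21*(-20))*(-2214 - 21*(-20)))*(-1/298652) = (2*420*(-2214 + 420))*(-1/298652) = (2*420*(-1794))*(-1/298652) = -1506960*(-1/298652) = 376740/74663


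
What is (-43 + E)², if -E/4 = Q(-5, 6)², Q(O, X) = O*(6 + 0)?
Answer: 13271449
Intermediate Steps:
Q(O, X) = 6*O (Q(O, X) = O*6 = 6*O)
E = -3600 (E = -4*(6*(-5))² = -4*(-30)² = -4*900 = -3600)
(-43 + E)² = (-43 - 3600)² = (-3643)² = 13271449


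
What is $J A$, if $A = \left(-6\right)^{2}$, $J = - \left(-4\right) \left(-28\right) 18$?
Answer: $-72576$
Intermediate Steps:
$J = -2016$ ($J = - 112 \cdot 18 = \left(-1\right) 2016 = -2016$)
$A = 36$
$J A = \left(-2016\right) 36 = -72576$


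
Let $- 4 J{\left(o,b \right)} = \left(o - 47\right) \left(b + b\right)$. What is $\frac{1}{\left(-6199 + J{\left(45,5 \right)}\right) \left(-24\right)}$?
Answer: $\frac{1}{148656} \approx 6.7269 \cdot 10^{-6}$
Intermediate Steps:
$J{\left(o,b \right)} = - \frac{b \left(-47 + o\right)}{2}$ ($J{\left(o,b \right)} = - \frac{\left(o - 47\right) \left(b + b\right)}{4} = - \frac{\left(-47 + o\right) 2 b}{4} = - \frac{2 b \left(-47 + o\right)}{4} = - \frac{b \left(-47 + o\right)}{2}$)
$\frac{1}{\left(-6199 + J{\left(45,5 \right)}\right) \left(-24\right)} = \frac{1}{\left(-6199 + \frac{1}{2} \cdot 5 \left(47 - 45\right)\right) \left(-24\right)} = \frac{1}{-6199 + \frac{1}{2} \cdot 5 \left(47 - 45\right)} \left(- \frac{1}{24}\right) = \frac{1}{-6199 + \frac{1}{2} \cdot 5 \cdot 2} \left(- \frac{1}{24}\right) = \frac{1}{-6199 + 5} \left(- \frac{1}{24}\right) = \frac{1}{-6194} \left(- \frac{1}{24}\right) = \left(- \frac{1}{6194}\right) \left(- \frac{1}{24}\right) = \frac{1}{148656}$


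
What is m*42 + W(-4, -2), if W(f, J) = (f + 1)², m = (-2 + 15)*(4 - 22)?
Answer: -9819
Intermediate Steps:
m = -234 (m = 13*(-18) = -234)
W(f, J) = (1 + f)²
m*42 + W(-4, -2) = -234*42 + (1 - 4)² = -9828 + (-3)² = -9828 + 9 = -9819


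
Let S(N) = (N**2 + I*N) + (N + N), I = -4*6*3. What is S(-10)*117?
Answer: 93600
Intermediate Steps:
I = -72 (I = -24*3 = -72)
S(N) = N**2 - 70*N (S(N) = (N**2 - 72*N) + (N + N) = (N**2 - 72*N) + 2*N = N**2 - 70*N)
S(-10)*117 = -10*(-70 - 10)*117 = -10*(-80)*117 = 800*117 = 93600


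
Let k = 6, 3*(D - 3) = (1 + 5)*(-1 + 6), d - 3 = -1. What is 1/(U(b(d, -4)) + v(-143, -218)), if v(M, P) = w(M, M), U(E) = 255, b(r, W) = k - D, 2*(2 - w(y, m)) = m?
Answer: 2/657 ≈ 0.0030441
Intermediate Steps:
d = 2 (d = 3 - 1 = 2)
w(y, m) = 2 - m/2
D = 13 (D = 3 + ((1 + 5)*(-1 + 6))/3 = 3 + (6*5)/3 = 3 + (⅓)*30 = 3 + 10 = 13)
b(r, W) = -7 (b(r, W) = 6 - 1*13 = 6 - 13 = -7)
v(M, P) = 2 - M/2
1/(U(b(d, -4)) + v(-143, -218)) = 1/(255 + (2 - ½*(-143))) = 1/(255 + (2 + 143/2)) = 1/(255 + 147/2) = 1/(657/2) = 2/657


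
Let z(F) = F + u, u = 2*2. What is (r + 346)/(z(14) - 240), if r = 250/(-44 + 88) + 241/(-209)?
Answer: -146521/92796 ≈ -1.5790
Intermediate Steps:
u = 4
z(F) = 4 + F (z(F) = F + 4 = 4 + F)
r = 1893/418 (r = 250/44 + 241*(-1/209) = 250*(1/44) - 241/209 = 125/22 - 241/209 = 1893/418 ≈ 4.5287)
(r + 346)/(z(14) - 240) = (1893/418 + 346)/((4 + 14) - 240) = 146521/(418*(18 - 240)) = (146521/418)/(-222) = (146521/418)*(-1/222) = -146521/92796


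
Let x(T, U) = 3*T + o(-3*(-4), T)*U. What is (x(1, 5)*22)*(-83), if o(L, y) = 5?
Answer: -51128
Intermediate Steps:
x(T, U) = 3*T + 5*U
(x(1, 5)*22)*(-83) = ((3*1 + 5*5)*22)*(-83) = ((3 + 25)*22)*(-83) = (28*22)*(-83) = 616*(-83) = -51128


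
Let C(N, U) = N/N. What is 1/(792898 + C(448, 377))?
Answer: 1/792899 ≈ 1.2612e-6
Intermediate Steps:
C(N, U) = 1
1/(792898 + C(448, 377)) = 1/(792898 + 1) = 1/792899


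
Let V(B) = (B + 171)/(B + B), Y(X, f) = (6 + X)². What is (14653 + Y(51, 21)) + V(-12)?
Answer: 143163/8 ≈ 17895.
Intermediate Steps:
V(B) = (171 + B)/(2*B) (V(B) = (171 + B)/((2*B)) = (171 + B)*(1/(2*B)) = (171 + B)/(2*B))
(14653 + Y(51, 21)) + V(-12) = (14653 + (6 + 51)²) + (½)*(171 - 12)/(-12) = (14653 + 57²) + (½)*(-1/12)*159 = (14653 + 3249) - 53/8 = 17902 - 53/8 = 143163/8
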